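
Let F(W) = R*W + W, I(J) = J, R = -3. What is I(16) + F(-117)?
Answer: 250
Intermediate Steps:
F(W) = -2*W (F(W) = -3*W + W = -2*W)
I(16) + F(-117) = 16 - 2*(-117) = 16 + 234 = 250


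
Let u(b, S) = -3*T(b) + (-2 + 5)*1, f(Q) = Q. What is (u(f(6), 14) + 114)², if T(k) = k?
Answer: 9801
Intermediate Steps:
u(b, S) = 3 - 3*b (u(b, S) = -3*b + (-2 + 5)*1 = -3*b + 3*1 = -3*b + 3 = 3 - 3*b)
(u(f(6), 14) + 114)² = ((3 - 3*6) + 114)² = ((3 - 18) + 114)² = (-15 + 114)² = 99² = 9801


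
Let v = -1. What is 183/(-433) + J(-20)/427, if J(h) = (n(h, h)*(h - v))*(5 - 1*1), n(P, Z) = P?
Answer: 580019/184891 ≈ 3.1371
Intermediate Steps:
J(h) = 4*h*(1 + h) (J(h) = (h*(h - 1*(-1)))*(5 - 1*1) = (h*(h + 1))*(5 - 1) = (h*(1 + h))*4 = 4*h*(1 + h))
183/(-433) + J(-20)/427 = 183/(-433) + (4*(-20)*(1 - 20))/427 = 183*(-1/433) + (4*(-20)*(-19))*(1/427) = -183/433 + 1520*(1/427) = -183/433 + 1520/427 = 580019/184891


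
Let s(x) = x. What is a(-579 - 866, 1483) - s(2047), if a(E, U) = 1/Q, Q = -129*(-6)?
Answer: -1584377/774 ≈ -2047.0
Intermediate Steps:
Q = 774
a(E, U) = 1/774
a(-579 - 866, 1483) - s(2047) = 1/774 - 1*2047 = 1/774 - 2047 = -1584377/774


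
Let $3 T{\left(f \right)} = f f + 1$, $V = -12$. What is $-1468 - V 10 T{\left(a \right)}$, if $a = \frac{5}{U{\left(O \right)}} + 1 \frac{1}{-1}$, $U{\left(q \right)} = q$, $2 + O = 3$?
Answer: $-788$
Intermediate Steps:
$O = 1$ ($O = -2 + 3 = 1$)
$a = 4$ ($a = \frac{5}{1} + 1 \frac{1}{-1} = 5 \cdot 1 + 1 \left(-1\right) = 5 - 1 = 4$)
$T{\left(f \right)} = \frac{1}{3} + \frac{f^{2}}{3}$ ($T{\left(f \right)} = \frac{f f + 1}{3} = \frac{f^{2} + 1}{3} = \frac{1 + f^{2}}{3} = \frac{1}{3} + \frac{f^{2}}{3}$)
$-1468 - V 10 T{\left(a \right)} = -1468 - \left(-12\right) 10 \left(\frac{1}{3} + \frac{4^{2}}{3}\right) = -1468 - - 120 \left(\frac{1}{3} + \frac{1}{3} \cdot 16\right) = -1468 - - 120 \left(\frac{1}{3} + \frac{16}{3}\right) = -1468 - \left(-120\right) \frac{17}{3} = -1468 - -680 = -1468 + 680 = -788$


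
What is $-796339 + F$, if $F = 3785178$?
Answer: $2988839$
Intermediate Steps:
$-796339 + F = -796339 + 3785178 = 2988839$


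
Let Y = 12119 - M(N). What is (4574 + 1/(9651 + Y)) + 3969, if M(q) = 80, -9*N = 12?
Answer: 185297671/21690 ≈ 8543.0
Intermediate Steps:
N = -4/3 (N = -1/9*12 = -4/3 ≈ -1.3333)
Y = 12039 (Y = 12119 - 1*80 = 12119 - 80 = 12039)
(4574 + 1/(9651 + Y)) + 3969 = (4574 + 1/(9651 + 12039)) + 3969 = (4574 + 1/21690) + 3969 = 99210061/21690 + 3969 = 185297671/21690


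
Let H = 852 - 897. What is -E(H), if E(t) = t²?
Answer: -2025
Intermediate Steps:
H = -45
-E(H) = -1*(-45)² = -1*2025 = -2025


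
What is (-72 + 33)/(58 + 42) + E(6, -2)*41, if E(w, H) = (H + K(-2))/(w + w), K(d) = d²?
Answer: 1933/300 ≈ 6.4433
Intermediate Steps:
E(w, H) = (4 + H)/(2*w) (E(w, H) = (H + (-2)²)/(w + w) = (H + 4)/((2*w)) = (4 + H)*(1/(2*w)) = (4 + H)/(2*w))
(-72 + 33)/(58 + 42) + E(6, -2)*41 = (-72 + 33)/(58 + 42) + ((½)*(4 - 2)/6)*41 = -39/100 + ((½)*(⅙)*2)*41 = -39*1/100 + (⅙)*41 = -39/100 + 41/6 = 1933/300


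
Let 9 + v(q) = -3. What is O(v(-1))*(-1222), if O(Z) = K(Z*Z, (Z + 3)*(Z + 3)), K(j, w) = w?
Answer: -98982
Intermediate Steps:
v(q) = -12 (v(q) = -9 - 3 = -12)
O(Z) = (3 + Z)² (O(Z) = (Z + 3)*(Z + 3) = (3 + Z)*(3 + Z) = (3 + Z)²)
O(v(-1))*(-1222) = (3 - 12)²*(-1222) = (-9)²*(-1222) = 81*(-1222) = -98982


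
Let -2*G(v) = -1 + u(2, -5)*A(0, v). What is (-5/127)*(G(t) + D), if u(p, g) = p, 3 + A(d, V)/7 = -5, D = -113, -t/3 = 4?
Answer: 565/254 ≈ 2.2244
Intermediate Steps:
t = -12 (t = -3*4 = -12)
A(d, V) = -56 (A(d, V) = -21 + 7*(-5) = -21 - 35 = -56)
G(v) = 113/2 (G(v) = -(-1 + 2*(-56))/2 = -(-1 - 112)/2 = -½*(-113) = 113/2)
(-5/127)*(G(t) + D) = (-5/127)*(113/2 - 113) = -5*1/127*(-113/2) = -5/127*(-113/2) = 565/254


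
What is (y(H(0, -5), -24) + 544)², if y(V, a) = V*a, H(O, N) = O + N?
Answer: 440896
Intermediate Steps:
H(O, N) = N + O
(y(H(0, -5), -24) + 544)² = ((-5 + 0)*(-24) + 544)² = (-5*(-24) + 544)² = (120 + 544)² = 664² = 440896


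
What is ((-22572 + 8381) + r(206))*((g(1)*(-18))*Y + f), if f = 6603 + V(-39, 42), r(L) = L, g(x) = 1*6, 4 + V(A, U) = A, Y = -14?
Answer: -112886920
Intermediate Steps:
V(A, U) = -4 + A
g(x) = 6
f = 6560 (f = 6603 + (-4 - 39) = 6603 - 43 = 6560)
((-22572 + 8381) + r(206))*((g(1)*(-18))*Y + f) = ((-22572 + 8381) + 206)*((6*(-18))*(-14) + 6560) = (-14191 + 206)*(-108*(-14) + 6560) = -13985*(1512 + 6560) = -13985*8072 = -112886920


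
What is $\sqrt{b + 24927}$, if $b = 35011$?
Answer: $\sqrt{59938} \approx 244.82$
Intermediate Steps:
$\sqrt{b + 24927} = \sqrt{35011 + 24927} = \sqrt{59938}$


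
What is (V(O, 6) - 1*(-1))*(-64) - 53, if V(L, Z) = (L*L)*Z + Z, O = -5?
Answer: -10101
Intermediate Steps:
V(L, Z) = Z + Z*L² (V(L, Z) = L²*Z + Z = Z*L² + Z = Z + Z*L²)
(V(O, 6) - 1*(-1))*(-64) - 53 = (6*(1 + (-5)²) - 1*(-1))*(-64) - 53 = (6*(1 + 25) + 1)*(-64) - 53 = (6*26 + 1)*(-64) - 53 = (156 + 1)*(-64) - 53 = 157*(-64) - 53 = -10048 - 53 = -10101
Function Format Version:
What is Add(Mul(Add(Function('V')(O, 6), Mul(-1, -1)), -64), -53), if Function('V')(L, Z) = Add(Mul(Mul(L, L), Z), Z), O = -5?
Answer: -10101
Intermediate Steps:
Function('V')(L, Z) = Add(Z, Mul(Z, Pow(L, 2))) (Function('V')(L, Z) = Add(Mul(Pow(L, 2), Z), Z) = Add(Mul(Z, Pow(L, 2)), Z) = Add(Z, Mul(Z, Pow(L, 2))))
Add(Mul(Add(Function('V')(O, 6), Mul(-1, -1)), -64), -53) = Add(Mul(Add(Mul(6, Add(1, Pow(-5, 2))), Mul(-1, -1)), -64), -53) = Add(Mul(Add(Mul(6, Add(1, 25)), 1), -64), -53) = Add(Mul(Add(Mul(6, 26), 1), -64), -53) = Add(Mul(Add(156, 1), -64), -53) = Add(Mul(157, -64), -53) = Add(-10048, -53) = -10101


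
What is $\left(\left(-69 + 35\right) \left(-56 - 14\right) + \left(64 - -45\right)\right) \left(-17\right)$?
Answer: $-42313$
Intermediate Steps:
$\left(\left(-69 + 35\right) \left(-56 - 14\right) + \left(64 - -45\right)\right) \left(-17\right) = \left(\left(-34\right) \left(-70\right) + \left(64 + 45\right)\right) \left(-17\right) = \left(2380 + 109\right) \left(-17\right) = 2489 \left(-17\right) = -42313$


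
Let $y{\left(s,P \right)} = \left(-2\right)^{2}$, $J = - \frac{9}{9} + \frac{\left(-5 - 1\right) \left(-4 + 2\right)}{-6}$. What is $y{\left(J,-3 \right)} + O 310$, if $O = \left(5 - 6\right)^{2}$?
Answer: $314$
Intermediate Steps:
$O = 1$ ($O = \left(-1\right)^{2} = 1$)
$J = -3$ ($J = \left(-9\right) \frac{1}{9} + \left(-6\right) \left(-2\right) \left(- \frac{1}{6}\right) = -1 + 12 \left(- \frac{1}{6}\right) = -1 - 2 = -3$)
$y{\left(s,P \right)} = 4$
$y{\left(J,-3 \right)} + O 310 = 4 + 1 \cdot 310 = 4 + 310 = 314$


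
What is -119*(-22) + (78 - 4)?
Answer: 2692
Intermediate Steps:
-119*(-22) + (78 - 4) = 2618 + 74 = 2692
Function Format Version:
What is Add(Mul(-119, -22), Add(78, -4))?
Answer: 2692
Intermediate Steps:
Add(Mul(-119, -22), Add(78, -4)) = Add(2618, 74) = 2692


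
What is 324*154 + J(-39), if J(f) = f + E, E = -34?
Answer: 49823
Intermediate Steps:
J(f) = -34 + f (J(f) = f - 34 = -34 + f)
324*154 + J(-39) = 324*154 + (-34 - 39) = 49896 - 73 = 49823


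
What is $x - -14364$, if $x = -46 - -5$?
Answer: $14323$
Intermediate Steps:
$x = -41$ ($x = -46 + 5 = -41$)
$x - -14364 = -41 - -14364 = -41 + 14364 = 14323$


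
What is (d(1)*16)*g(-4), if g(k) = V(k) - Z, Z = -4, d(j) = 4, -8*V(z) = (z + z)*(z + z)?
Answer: -256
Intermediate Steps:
V(z) = -z²/2 (V(z) = -(z + z)*(z + z)/8 = -2*z*2*z/8 = -z²/2)
g(k) = 4 - k²/2 (g(k) = -k²/2 - 1*(-4) = -k²/2 + 4 = 4 - k²/2)
(d(1)*16)*g(-4) = (4*16)*(4 - ½*(-4)²) = 64*(4 - ½*16) = 64*(4 - 8) = 64*(-4) = -256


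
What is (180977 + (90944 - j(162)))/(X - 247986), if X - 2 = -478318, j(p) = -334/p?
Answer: -11012884/29415231 ≈ -0.37439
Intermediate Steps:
X = -478316 (X = 2 - 478318 = -478316)
(180977 + (90944 - j(162)))/(X - 247986) = (180977 + (90944 - (-334)/162))/(-478316 - 247986) = (180977 + (90944 - (-334)/162))/(-726302) = (180977 + (90944 - 1*(-167/81)))*(-1/726302) = (180977 + (90944 + 167/81))*(-1/726302) = (180977 + 7366631/81)*(-1/726302) = (22025768/81)*(-1/726302) = -11012884/29415231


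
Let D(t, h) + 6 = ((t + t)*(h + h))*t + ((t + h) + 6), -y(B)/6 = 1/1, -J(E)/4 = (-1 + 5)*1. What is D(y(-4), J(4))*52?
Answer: -120952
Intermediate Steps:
J(E) = -16 (J(E) = -4*(-1 + 5) = -16)
y(B) = -6 (y(B) = -6/1 = -6)
D(t, h) = h + t + 4*h*t² (D(t, h) = -6 + (((t + t)*(h + h))*t + ((t + h) + 6)) = -6 + (((2*t)*(2*h))*t + ((h + t) + 6)) = -6 + ((4*h*t)*t + (6 + h + t)) = -6 + (4*h*t² + (6 + h + t)) = -6 + (6 + h + t + 4*h*t²) = h + t + 4*h*t²)
D(y(-4), J(4))*52 = (-16 - 6 + 4*(-16)*(-6)²)*52 = (-16 - 6 + 4*(-16)*36)*52 = (-16 - 6 - 2304)*52 = -2326*52 = -120952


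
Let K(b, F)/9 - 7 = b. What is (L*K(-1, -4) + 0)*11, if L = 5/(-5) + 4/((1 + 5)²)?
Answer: -528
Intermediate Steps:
K(b, F) = 63 + 9*b
L = -8/9 (L = 5*(-⅕) + 4/(6²) = -1 + 4/36 = -1 + 4*(1/36) = -1 + ⅑ = -8/9 ≈ -0.88889)
(L*K(-1, -4) + 0)*11 = (-8*(63 + 9*(-1))/9 + 0)*11 = (-8*(63 - 9)/9 + 0)*11 = (-8/9*54 + 0)*11 = (-48 + 0)*11 = -48*11 = -528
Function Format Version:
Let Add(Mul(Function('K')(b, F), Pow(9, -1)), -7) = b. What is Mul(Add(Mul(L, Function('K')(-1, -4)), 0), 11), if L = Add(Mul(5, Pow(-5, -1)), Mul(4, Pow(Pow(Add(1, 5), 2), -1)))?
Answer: -528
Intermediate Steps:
Function('K')(b, F) = Add(63, Mul(9, b))
L = Rational(-8, 9) (L = Add(Mul(5, Rational(-1, 5)), Mul(4, Pow(Pow(6, 2), -1))) = Add(-1, Mul(4, Pow(36, -1))) = Add(-1, Mul(4, Rational(1, 36))) = Add(-1, Rational(1, 9)) = Rational(-8, 9) ≈ -0.88889)
Mul(Add(Mul(L, Function('K')(-1, -4)), 0), 11) = Mul(Add(Mul(Rational(-8, 9), Add(63, Mul(9, -1))), 0), 11) = Mul(Add(Mul(Rational(-8, 9), Add(63, -9)), 0), 11) = Mul(Add(Mul(Rational(-8, 9), 54), 0), 11) = Mul(Add(-48, 0), 11) = Mul(-48, 11) = -528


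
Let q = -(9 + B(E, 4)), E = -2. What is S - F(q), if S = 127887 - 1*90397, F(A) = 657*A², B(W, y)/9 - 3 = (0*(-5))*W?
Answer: -813982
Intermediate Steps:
B(W, y) = 27 (B(W, y) = 27 + 9*((0*(-5))*W) = 27 + 9*(0*W) = 27 + 9*0 = 27 + 0 = 27)
q = -36 (q = -(9 + 27) = -1*36 = -36)
S = 37490 (S = 127887 - 90397 = 37490)
S - F(q) = 37490 - 657*(-36)² = 37490 - 657*1296 = 37490 - 1*851472 = 37490 - 851472 = -813982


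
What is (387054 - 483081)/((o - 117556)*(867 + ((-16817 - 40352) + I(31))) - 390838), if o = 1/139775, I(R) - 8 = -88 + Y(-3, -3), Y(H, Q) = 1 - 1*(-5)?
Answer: -13422173925/926281407564574 ≈ -1.4490e-5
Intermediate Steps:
Y(H, Q) = 6 (Y(H, Q) = 1 + 5 = 6)
I(R) = -74 (I(R) = 8 + (-88 + 6) = 8 - 82 = -74)
o = 1/139775 ≈ 7.1544e-6
(387054 - 483081)/((o - 117556)*(867 + ((-16817 - 40352) + I(31))) - 390838) = (387054 - 483081)/((1/139775 - 117556)*(867 + ((-16817 - 40352) - 74)) - 390838) = -96027/(-16431389899*(867 + (-57169 - 74))/139775 - 390838) = -96027/(-16431389899*(867 - 57243)/139775 - 390838) = -96027/(-16431389899/139775*(-56376) - 390838) = -96027/(926336036946024/139775 - 390838) = -96027/926281407564574/139775 = -96027*139775/926281407564574 = -13422173925/926281407564574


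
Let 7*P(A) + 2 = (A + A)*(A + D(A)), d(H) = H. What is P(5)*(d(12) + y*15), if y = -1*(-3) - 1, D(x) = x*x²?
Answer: 7788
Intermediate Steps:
D(x) = x³
y = 2 (y = 3 - 1 = 2)
P(A) = -2/7 + 2*A*(A + A³)/7 (P(A) = -2/7 + ((A + A)*(A + A³))/7 = -2/7 + ((2*A)*(A + A³))/7 = -2/7 + (2*A*(A + A³))/7 = -2/7 + 2*A*(A + A³)/7)
P(5)*(d(12) + y*15) = (-2/7 + (2/7)*5² + (2/7)*5⁴)*(12 + 2*15) = (-2/7 + (2/7)*25 + (2/7)*625)*(12 + 30) = (-2/7 + 50/7 + 1250/7)*42 = (1298/7)*42 = 7788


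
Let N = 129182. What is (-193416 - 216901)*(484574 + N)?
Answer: -251834520652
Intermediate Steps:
(-193416 - 216901)*(484574 + N) = (-193416 - 216901)*(484574 + 129182) = -410317*613756 = -251834520652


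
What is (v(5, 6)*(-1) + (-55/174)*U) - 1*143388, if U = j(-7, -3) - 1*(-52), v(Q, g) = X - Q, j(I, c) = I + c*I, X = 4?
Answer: -4158828/29 ≈ -1.4341e+5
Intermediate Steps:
j(I, c) = I + I*c
v(Q, g) = 4 - Q
U = 66 (U = -7*(1 - 3) - 1*(-52) = -7*(-2) + 52 = 14 + 52 = 66)
(v(5, 6)*(-1) + (-55/174)*U) - 1*143388 = ((4 - 1*5)*(-1) - 55/174*66) - 1*143388 = ((4 - 5)*(-1) - 55*1/174*66) - 143388 = (-1*(-1) - 55/174*66) - 143388 = (1 - 605/29) - 143388 = -576/29 - 143388 = -4158828/29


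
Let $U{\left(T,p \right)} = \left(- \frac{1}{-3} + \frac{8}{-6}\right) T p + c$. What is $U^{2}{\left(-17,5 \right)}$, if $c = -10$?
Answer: $5625$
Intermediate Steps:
$U{\left(T,p \right)} = -10 - T p$ ($U{\left(T,p \right)} = \left(- \frac{1}{-3} + \frac{8}{-6}\right) T p - 10 = \left(\left(-1\right) \left(- \frac{1}{3}\right) + 8 \left(- \frac{1}{6}\right)\right) T p - 10 = \left(\frac{1}{3} - \frac{4}{3}\right) T p - 10 = - T p - 10 = -10 - T p$)
$U^{2}{\left(-17,5 \right)} = \left(-10 - \left(-17\right) 5\right)^{2} = \left(-10 + 85\right)^{2} = 75^{2} = 5625$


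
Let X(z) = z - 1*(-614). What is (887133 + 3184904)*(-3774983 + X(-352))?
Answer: -15370803576677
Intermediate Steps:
X(z) = 614 + z (X(z) = z + 614 = 614 + z)
(887133 + 3184904)*(-3774983 + X(-352)) = (887133 + 3184904)*(-3774983 + (614 - 352)) = 4072037*(-3774983 + 262) = 4072037*(-3774721) = -15370803576677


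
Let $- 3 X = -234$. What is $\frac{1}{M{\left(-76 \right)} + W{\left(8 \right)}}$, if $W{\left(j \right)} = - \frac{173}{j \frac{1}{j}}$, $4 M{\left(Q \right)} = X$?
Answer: $- \frac{2}{307} \approx -0.0065147$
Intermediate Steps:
$X = 78$ ($X = \left(- \frac{1}{3}\right) \left(-234\right) = 78$)
$M{\left(Q \right)} = \frac{39}{2}$ ($M{\left(Q \right)} = \frac{1}{4} \cdot 78 = \frac{39}{2}$)
$W{\left(j \right)} = -173$ ($W{\left(j \right)} = - \frac{173}{1} = \left(-173\right) 1 = -173$)
$\frac{1}{M{\left(-76 \right)} + W{\left(8 \right)}} = \frac{1}{\frac{39}{2} - 173} = \frac{1}{- \frac{307}{2}} = - \frac{2}{307}$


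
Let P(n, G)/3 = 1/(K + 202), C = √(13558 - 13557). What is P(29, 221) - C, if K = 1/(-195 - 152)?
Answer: -69052/70093 ≈ -0.98515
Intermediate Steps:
C = 1 (C = √1 = 1)
K = -1/347 (K = 1/(-347) = -1/347 ≈ -0.0028818)
P(n, G) = 1041/70093 (P(n, G) = 3/(-1/347 + 202) = 3/(70093/347) = 3*(347/70093) = 1041/70093)
P(29, 221) - C = 1041/70093 - 1*1 = 1041/70093 - 1 = -69052/70093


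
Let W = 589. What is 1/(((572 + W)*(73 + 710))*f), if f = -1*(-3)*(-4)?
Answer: -1/10908756 ≈ -9.1669e-8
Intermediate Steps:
f = -12 (f = 3*(-4) = -12)
1/(((572 + W)*(73 + 710))*f) = 1/(((572 + 589)*(73 + 710))*(-12)) = 1/((1161*783)*(-12)) = 1/(909063*(-12)) = 1/(-10908756) = -1/10908756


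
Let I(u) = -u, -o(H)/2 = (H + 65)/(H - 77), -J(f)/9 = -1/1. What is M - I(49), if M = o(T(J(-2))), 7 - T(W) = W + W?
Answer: 1105/22 ≈ 50.227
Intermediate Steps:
J(f) = 9 (J(f) = -(-9)/1 = -(-9) = -9*(-1) = 9)
T(W) = 7 - 2*W (T(W) = 7 - (W + W) = 7 - 2*W)
o(H) = -2*(65 + H)/(-77 + H) (o(H) = -2*(H + 65)/(H - 77) = -2*(65 + H)/(-77 + H))
M = 27/22 (M = 2*(-65 - (7 - 2*9))/(-77 + (7 - 2*9)) = 2*(-65 - (7 - 18))/(-77 + (7 - 18)) = 2*(-65 - 1*(-11))/(-77 - 11) = 2*(-65 + 11)/(-88) = 2*(-1/88)*(-54) = 27/22 ≈ 1.2273)
M - I(49) = 27/22 - (-1)*49 = 27/22 - 1*(-49) = 27/22 + 49 = 1105/22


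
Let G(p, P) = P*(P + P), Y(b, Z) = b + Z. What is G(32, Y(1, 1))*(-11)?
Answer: -88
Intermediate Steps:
Y(b, Z) = Z + b
G(p, P) = 2*P**2 (G(p, P) = P*(2*P) = 2*P**2)
G(32, Y(1, 1))*(-11) = (2*(1 + 1)**2)*(-11) = (2*2**2)*(-11) = (2*4)*(-11) = 8*(-11) = -88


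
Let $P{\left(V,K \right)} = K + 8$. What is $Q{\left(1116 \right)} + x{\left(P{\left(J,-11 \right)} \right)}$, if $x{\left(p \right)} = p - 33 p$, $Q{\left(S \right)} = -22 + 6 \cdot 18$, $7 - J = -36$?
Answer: $182$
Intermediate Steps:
$J = 43$ ($J = 7 - -36 = 7 + 36 = 43$)
$Q{\left(S \right)} = 86$ ($Q{\left(S \right)} = -22 + 108 = 86$)
$P{\left(V,K \right)} = 8 + K$
$x{\left(p \right)} = - 32 p$
$Q{\left(1116 \right)} + x{\left(P{\left(J,-11 \right)} \right)} = 86 - 32 \left(8 - 11\right) = 86 - -96 = 86 + 96 = 182$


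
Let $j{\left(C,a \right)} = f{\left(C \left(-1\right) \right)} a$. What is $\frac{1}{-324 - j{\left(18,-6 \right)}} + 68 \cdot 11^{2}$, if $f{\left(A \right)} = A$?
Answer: $\frac{3554495}{432} \approx 8228.0$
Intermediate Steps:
$j{\left(C,a \right)} = - C a$ ($j{\left(C,a \right)} = C \left(-1\right) a = - C a$)
$\frac{1}{-324 - j{\left(18,-6 \right)}} + 68 \cdot 11^{2} = \frac{1}{-324 - \left(-1\right) 18 \left(-6\right)} + 68 \cdot 11^{2} = \frac{1}{-324 - 108} + 68 \cdot 121 = \frac{1}{-324 - 108} + 8228 = \frac{1}{-432} + 8228 = - \frac{1}{432} + 8228 = \frac{3554495}{432}$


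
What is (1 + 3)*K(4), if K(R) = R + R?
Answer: 32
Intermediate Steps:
K(R) = 2*R
(1 + 3)*K(4) = (1 + 3)*(2*4) = 4*8 = 32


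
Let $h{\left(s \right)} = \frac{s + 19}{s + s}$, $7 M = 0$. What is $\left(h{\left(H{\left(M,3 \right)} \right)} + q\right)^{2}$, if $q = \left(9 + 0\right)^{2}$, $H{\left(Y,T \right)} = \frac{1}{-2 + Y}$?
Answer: $\frac{15625}{4} \approx 3906.3$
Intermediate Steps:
$M = 0$ ($M = \frac{1}{7} \cdot 0 = 0$)
$q = 81$ ($q = 9^{2} = 81$)
$h{\left(s \right)} = \frac{19 + s}{2 s}$
$\left(h{\left(H{\left(M,3 \right)} \right)} + q\right)^{2} = \left(\frac{19 + \frac{1}{-2 + 0}}{2 \frac{1}{-2 + 0}} + 81\right)^{2} = \left(\frac{19 + \frac{1}{-2}}{2 \frac{1}{-2}} + 81\right)^{2} = \left(\frac{19 - \frac{1}{2}}{2 \left(- \frac{1}{2}\right)} + 81\right)^{2} = \left(\frac{1}{2} \left(-2\right) \frac{37}{2} + 81\right)^{2} = \left(- \frac{37}{2} + 81\right)^{2} = \left(\frac{125}{2}\right)^{2} = \frac{15625}{4}$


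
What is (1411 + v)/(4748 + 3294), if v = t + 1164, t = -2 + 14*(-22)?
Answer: 2265/8042 ≈ 0.28165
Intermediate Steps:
t = -310 (t = -2 - 308 = -310)
v = 854 (v = -310 + 1164 = 854)
(1411 + v)/(4748 + 3294) = (1411 + 854)/(4748 + 3294) = 2265/8042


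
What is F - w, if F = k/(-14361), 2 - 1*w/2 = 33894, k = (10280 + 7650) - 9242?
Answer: 324479112/4787 ≈ 67783.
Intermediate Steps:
k = 8688 (k = 17930 - 9242 = 8688)
w = -67784 (w = 4 - 2*33894 = 4 - 67788 = -67784)
F = -2896/4787 (F = 8688/(-14361) = 8688*(-1/14361) = -2896/4787 ≈ -0.60497)
F - w = -2896/4787 - 1*(-67784) = -2896/4787 + 67784 = 324479112/4787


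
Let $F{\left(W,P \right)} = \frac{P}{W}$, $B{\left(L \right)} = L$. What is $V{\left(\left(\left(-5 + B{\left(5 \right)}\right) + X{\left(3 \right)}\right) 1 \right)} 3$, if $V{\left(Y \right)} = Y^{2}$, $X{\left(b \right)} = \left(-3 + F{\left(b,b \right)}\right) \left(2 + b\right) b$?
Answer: $2700$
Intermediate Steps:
$X{\left(b \right)} = b \left(-4 - 2 b\right)$ ($X{\left(b \right)} = \left(-3 + \frac{b}{b}\right) \left(2 + b\right) b = \left(-3 + 1\right) \left(2 + b\right) b = - 2 \left(2 + b\right) b = \left(-4 - 2 b\right) b = b \left(-4 - 2 b\right)$)
$V{\left(\left(\left(-5 + B{\left(5 \right)}\right) + X{\left(3 \right)}\right) 1 \right)} 3 = \left(\left(\left(-5 + 5\right) + 2 \cdot 3 \left(-2 - 3\right)\right) 1\right)^{2} \cdot 3 = \left(\left(0 + 2 \cdot 3 \left(-2 - 3\right)\right) 1\right)^{2} \cdot 3 = \left(\left(0 + 2 \cdot 3 \left(-5\right)\right) 1\right)^{2} \cdot 3 = \left(\left(0 - 30\right) 1\right)^{2} \cdot 3 = \left(\left(-30\right) 1\right)^{2} \cdot 3 = \left(-30\right)^{2} \cdot 3 = 900 \cdot 3 = 2700$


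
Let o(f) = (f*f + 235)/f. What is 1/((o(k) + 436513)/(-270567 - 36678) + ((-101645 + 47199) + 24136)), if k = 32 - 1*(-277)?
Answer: -94938705/2877727126783 ≈ -3.2991e-5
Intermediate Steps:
k = 309 (k = 32 + 277 = 309)
o(f) = (235 + f**2)/f (o(f) = (f**2 + 235)/f = (235 + f**2)/f)
1/((o(k) + 436513)/(-270567 - 36678) + ((-101645 + 47199) + 24136)) = 1/(((309 + 235/309) + 436513)/(-270567 - 36678) + ((-101645 + 47199) + 24136)) = 1/(((309 + 235*(1/309)) + 436513)/(-307245) + (-54446 + 24136)) = 1/(((309 + 235/309) + 436513)*(-1/307245) - 30310) = 1/((95716/309 + 436513)*(-1/307245) - 30310) = 1/((134978233/309)*(-1/307245) - 30310) = 1/(-134978233/94938705 - 30310) = 1/(-2877727126783/94938705) = -94938705/2877727126783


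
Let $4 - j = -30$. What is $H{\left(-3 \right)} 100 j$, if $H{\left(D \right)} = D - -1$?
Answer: $-6800$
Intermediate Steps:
$j = 34$ ($j = 4 - -30 = 4 + 30 = 34$)
$H{\left(D \right)} = 1 + D$ ($H{\left(D \right)} = D + 1 = 1 + D$)
$H{\left(-3 \right)} 100 j = \left(1 - 3\right) 100 \cdot 34 = \left(-2\right) 100 \cdot 34 = \left(-200\right) 34 = -6800$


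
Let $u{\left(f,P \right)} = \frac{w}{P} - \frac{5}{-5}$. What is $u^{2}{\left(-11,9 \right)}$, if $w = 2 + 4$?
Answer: $\frac{25}{9} \approx 2.7778$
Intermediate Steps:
$w = 6$
$u{\left(f,P \right)} = 1 + \frac{6}{P}$ ($u{\left(f,P \right)} = \frac{6}{P} - \frac{5}{-5} = \frac{6}{P} - -1 = \frac{6}{P} + 1 = 1 + \frac{6}{P}$)
$u^{2}{\left(-11,9 \right)} = \left(\frac{6 + 9}{9}\right)^{2} = \left(\frac{1}{9} \cdot 15\right)^{2} = \left(\frac{5}{3}\right)^{2} = \frac{25}{9}$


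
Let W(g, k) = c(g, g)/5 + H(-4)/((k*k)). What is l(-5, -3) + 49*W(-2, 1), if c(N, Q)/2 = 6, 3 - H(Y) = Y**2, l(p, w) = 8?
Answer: -2557/5 ≈ -511.40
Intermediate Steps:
H(Y) = 3 - Y**2
c(N, Q) = 12 (c(N, Q) = 2*6 = 12)
W(g, k) = 12/5 - 13/k**2 (W(g, k) = 12/5 + (3 - 1*(-4)**2)/((k*k)) = 12*(1/5) + (3 - 1*16)/(k**2) = 12/5 + (3 - 16)/k**2 = 12/5 - 13/k**2)
l(-5, -3) + 49*W(-2, 1) = 8 + 49*(12/5 - 13/1**2) = 8 + 49*(12/5 - 13*1) = 8 + 49*(12/5 - 13) = 8 + 49*(-53/5) = 8 - 2597/5 = -2557/5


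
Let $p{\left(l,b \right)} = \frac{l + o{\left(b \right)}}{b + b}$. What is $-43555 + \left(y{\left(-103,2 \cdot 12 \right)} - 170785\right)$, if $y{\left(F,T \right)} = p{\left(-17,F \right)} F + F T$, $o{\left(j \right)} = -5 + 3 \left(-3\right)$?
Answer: $- \frac{433655}{2} \approx -2.1683 \cdot 10^{5}$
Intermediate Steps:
$o{\left(j \right)} = -14$ ($o{\left(j \right)} = -5 - 9 = -14$)
$p{\left(l,b \right)} = \frac{-14 + l}{2 b}$ ($p{\left(l,b \right)} = \frac{l - 14}{b + b} = \frac{-14 + l}{2 b}$)
$y{\left(F,T \right)} = - \frac{31}{2} + F T$ ($y{\left(F,T \right)} = \frac{-14 - 17}{2 F} F + F T = \frac{1}{2} \frac{1}{F} \left(-31\right) F + F T = - \frac{31}{2 F} F + F T = - \frac{31}{2} + F T$)
$-43555 + \left(y{\left(-103,2 \cdot 12 \right)} - 170785\right) = -43555 - \left(\frac{341601}{2} + 103 \cdot 2 \cdot 12\right) = -43555 - \frac{346545}{2} = - \frac{433655}{2}$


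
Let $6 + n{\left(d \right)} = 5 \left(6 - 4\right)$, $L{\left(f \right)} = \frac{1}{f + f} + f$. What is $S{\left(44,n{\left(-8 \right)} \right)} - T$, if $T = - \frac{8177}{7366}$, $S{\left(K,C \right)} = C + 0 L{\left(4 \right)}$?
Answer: $\frac{37641}{7366} \approx 5.1101$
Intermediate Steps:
$L{\left(f \right)} = f + \frac{1}{2 f}$ ($L{\left(f \right)} = \frac{1}{2 f} + f = f + \frac{1}{2 f}$)
$n{\left(d \right)} = 4$ ($n{\left(d \right)} = -6 + 5 \left(6 - 4\right) = -6 + 5 \cdot 2 = -6 + 10 = 4$)
$S{\left(K,C \right)} = C$ ($S{\left(K,C \right)} = C + 0 \left(4 + \frac{1}{2 \cdot 4}\right) = C + 0 \left(4 + \frac{1}{2} \cdot \frac{1}{4}\right) = C + 0 \left(4 + \frac{1}{8}\right) = C + 0 \cdot \frac{33}{8} = C + 0 = C$)
$T = - \frac{8177}{7366}$ ($T = \left(-8177\right) \frac{1}{7366} = - \frac{8177}{7366} \approx -1.1101$)
$S{\left(44,n{\left(-8 \right)} \right)} - T = 4 - - \frac{8177}{7366} = 4 + \frac{8177}{7366} = \frac{37641}{7366}$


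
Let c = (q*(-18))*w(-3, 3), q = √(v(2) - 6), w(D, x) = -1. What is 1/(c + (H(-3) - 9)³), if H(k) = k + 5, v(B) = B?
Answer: -343/118945 - 36*I/118945 ≈ -0.0028837 - 0.00030266*I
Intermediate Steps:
q = 2*I (q = √(2 - 6) = √(-4) = 2*I ≈ 2.0*I)
H(k) = 5 + k
c = 36*I (c = ((2*I)*(-18))*(-1) = -36*I*(-1) = 36*I ≈ 36.0*I)
1/(c + (H(-3) - 9)³) = 1/(36*I + ((5 - 3) - 9)³) = 1/(36*I + (2 - 9)³) = 1/(36*I + (-7)³) = 1/(36*I - 343) = 1/(-343 + 36*I) = (-343 - 36*I)/118945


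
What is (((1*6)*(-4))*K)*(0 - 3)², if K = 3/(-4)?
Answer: 162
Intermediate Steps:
K = -¾ (K = 3*(-¼) = -¾ ≈ -0.75000)
(((1*6)*(-4))*K)*(0 - 3)² = (((1*6)*(-4))*(-¾))*(0 - 3)² = ((6*(-4))*(-¾))*(-3)² = -24*(-¾)*9 = 18*9 = 162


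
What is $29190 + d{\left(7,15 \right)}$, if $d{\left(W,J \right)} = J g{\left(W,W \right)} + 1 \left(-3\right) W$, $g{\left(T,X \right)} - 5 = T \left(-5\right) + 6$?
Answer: $28809$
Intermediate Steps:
$g{\left(T,X \right)} = 11 - 5 T$ ($g{\left(T,X \right)} = 5 + \left(T \left(-5\right) + 6\right) = 5 - \left(-6 + 5 T\right) = 11 - 5 T$)
$d{\left(W,J \right)} = - 3 W + J \left(11 - 5 W\right)$ ($d{\left(W,J \right)} = J \left(11 - 5 W\right) + 1 \left(-3\right) W = J \left(11 - 5 W\right) - 3 W = - 3 W + J \left(11 - 5 W\right)$)
$29190 + d{\left(7,15 \right)} = 29190 - \left(21 + 15 \left(-11 + 5 \cdot 7\right)\right) = 29190 - \left(21 + 15 \left(-11 + 35\right)\right) = 29190 - \left(21 + 15 \cdot 24\right) = 29190 - 381 = 28809$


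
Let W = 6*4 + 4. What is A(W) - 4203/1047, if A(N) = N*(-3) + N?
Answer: -20945/349 ≈ -60.014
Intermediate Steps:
W = 28 (W = 24 + 4 = 28)
A(N) = -2*N (A(N) = -3*N + N = -2*N)
A(W) - 4203/1047 = -2*28 - 4203/1047 = -56 - 4203/1047 = -56 - 1*1401/349 = -56 - 1401/349 = -20945/349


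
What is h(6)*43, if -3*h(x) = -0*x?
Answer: 0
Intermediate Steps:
h(x) = 0 (h(x) = -(-1)*0*x/3 = -(-1)*0/3 = -1/3*0 = 0)
h(6)*43 = 0*43 = 0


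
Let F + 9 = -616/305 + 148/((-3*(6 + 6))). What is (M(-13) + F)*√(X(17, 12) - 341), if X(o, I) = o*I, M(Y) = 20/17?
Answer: -651178*I*√137/46665 ≈ -163.33*I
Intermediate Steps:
M(Y) = 20/17 (M(Y) = 20*(1/17) = 20/17)
X(o, I) = I*o
F = -41534/2745 (F = -9 + (-616/305 + 148/((-3*(6 + 6)))) = -9 + (-616*1/305 + 148/((-3*12))) = -9 + (-616/305 + 148/(-36)) = -9 + (-616/305 + 148*(-1/36)) = -9 + (-616/305 - 37/9) = -9 - 16829/2745 = -41534/2745 ≈ -15.131)
(M(-13) + F)*√(X(17, 12) - 341) = (20/17 - 41534/2745)*√(12*17 - 341) = -651178*√(204 - 341)/46665 = -651178*I*√137/46665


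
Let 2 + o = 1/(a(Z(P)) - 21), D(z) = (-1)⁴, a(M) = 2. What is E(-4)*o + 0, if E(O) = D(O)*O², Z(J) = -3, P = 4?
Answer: -624/19 ≈ -32.842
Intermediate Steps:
D(z) = 1
o = -39/19 (o = -2 + 1/(2 - 21) = -2 + 1/(-19) = -2 - 1/19 = -39/19 ≈ -2.0526)
E(O) = O² (E(O) = 1*O² = O²)
E(-4)*o + 0 = (-4)²*(-39/19) + 0 = 16*(-39/19) + 0 = -624/19 + 0 = -624/19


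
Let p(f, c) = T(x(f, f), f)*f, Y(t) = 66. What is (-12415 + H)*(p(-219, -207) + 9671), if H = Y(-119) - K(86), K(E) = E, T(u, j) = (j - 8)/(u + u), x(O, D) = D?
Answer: -237695025/2 ≈ -1.1885e+8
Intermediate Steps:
T(u, j) = (-8 + j)/(2*u) (T(u, j) = (-8 + j)/((2*u)) = (-8 + j)*(1/(2*u)) = (-8 + j)/(2*u))
H = -20 (H = 66 - 1*86 = 66 - 86 = -20)
p(f, c) = -4 + f/2 (p(f, c) = ((-8 + f)/(2*f))*f = -4 + f/2)
(-12415 + H)*(p(-219, -207) + 9671) = (-12415 - 20)*((-4 + (½)*(-219)) + 9671) = -12435*((-4 - 219/2) + 9671) = -12435*(-227/2 + 9671) = -12435*19115/2 = -237695025/2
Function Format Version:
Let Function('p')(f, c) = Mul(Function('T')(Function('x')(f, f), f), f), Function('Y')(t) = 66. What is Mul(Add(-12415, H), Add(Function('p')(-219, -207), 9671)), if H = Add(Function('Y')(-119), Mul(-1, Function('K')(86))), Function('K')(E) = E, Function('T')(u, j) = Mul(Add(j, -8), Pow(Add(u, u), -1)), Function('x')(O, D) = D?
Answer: Rational(-237695025, 2) ≈ -1.1885e+8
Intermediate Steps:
Function('T')(u, j) = Mul(Rational(1, 2), Pow(u, -1), Add(-8, j)) (Function('T')(u, j) = Mul(Add(-8, j), Pow(Mul(2, u), -1)) = Mul(Add(-8, j), Mul(Rational(1, 2), Pow(u, -1))) = Mul(Rational(1, 2), Pow(u, -1), Add(-8, j)))
H = -20 (H = Add(66, Mul(-1, 86)) = Add(66, -86) = -20)
Function('p')(f, c) = Add(-4, Mul(Rational(1, 2), f)) (Function('p')(f, c) = Mul(Mul(Rational(1, 2), Pow(f, -1), Add(-8, f)), f) = Add(-4, Mul(Rational(1, 2), f)))
Mul(Add(-12415, H), Add(Function('p')(-219, -207), 9671)) = Mul(Add(-12415, -20), Add(Add(-4, Mul(Rational(1, 2), -219)), 9671)) = Mul(-12435, Add(Add(-4, Rational(-219, 2)), 9671)) = Mul(-12435, Add(Rational(-227, 2), 9671)) = Mul(-12435, Rational(19115, 2)) = Rational(-237695025, 2)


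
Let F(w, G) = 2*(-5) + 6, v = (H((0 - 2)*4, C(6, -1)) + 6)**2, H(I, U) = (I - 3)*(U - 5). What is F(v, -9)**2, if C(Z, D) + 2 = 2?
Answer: 16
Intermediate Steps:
C(Z, D) = 0 (C(Z, D) = -2 + 2 = 0)
H(I, U) = (-5 + U)*(-3 + I) (H(I, U) = (-3 + I)*(-5 + U) = (-5 + U)*(-3 + I))
v = 3721 (v = ((15 - 5*(0 - 2)*4 - 3*0 + ((0 - 2)*4)*0) + 6)**2 = ((15 - (-10)*4 + 0 - 2*4*0) + 6)**2 = ((15 - 5*(-8) + 0 - 8*0) + 6)**2 = ((15 + 40 + 0 + 0) + 6)**2 = (55 + 6)**2 = 61**2 = 3721)
F(w, G) = -4 (F(w, G) = -10 + 6 = -4)
F(v, -9)**2 = (-4)**2 = 16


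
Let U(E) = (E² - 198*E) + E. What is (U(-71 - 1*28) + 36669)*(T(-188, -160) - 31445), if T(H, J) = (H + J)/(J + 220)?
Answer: -10374518142/5 ≈ -2.0749e+9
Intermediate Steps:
U(E) = E² - 197*E
T(H, J) = (H + J)/(220 + J)
(U(-71 - 1*28) + 36669)*(T(-188, -160) - 31445) = ((-71 - 1*28)*(-197 + (-71 - 1*28)) + 36669)*((-188 - 160)/(220 - 160) - 31445) = ((-71 - 28)*(-197 + (-71 - 28)) + 36669)*(-348/60 - 31445) = (-99*(-197 - 99) + 36669)*((1/60)*(-348) - 31445) = (-99*(-296) + 36669)*(-29/5 - 31445) = (29304 + 36669)*(-157254/5) = 65973*(-157254/5) = -10374518142/5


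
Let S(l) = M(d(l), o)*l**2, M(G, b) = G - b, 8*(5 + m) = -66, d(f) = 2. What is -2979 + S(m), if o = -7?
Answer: -22383/16 ≈ -1398.9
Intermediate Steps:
m = -53/4 (m = -5 + (1/8)*(-66) = -5 - 33/4 = -53/4 ≈ -13.250)
S(l) = 9*l**2 (S(l) = (2 - 1*(-7))*l**2 = (2 + 7)*l**2 = 9*l**2)
-2979 + S(m) = -2979 + 9*(-53/4)**2 = -2979 + 9*(2809/16) = -2979 + 25281/16 = -22383/16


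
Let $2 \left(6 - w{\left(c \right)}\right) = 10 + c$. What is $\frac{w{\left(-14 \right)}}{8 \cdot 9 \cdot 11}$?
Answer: $\frac{1}{99} \approx 0.010101$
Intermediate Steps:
$w{\left(c \right)} = 1 - \frac{c}{2}$ ($w{\left(c \right)} = 6 - \frac{10 + c}{2} = 6 - \left(5 + \frac{c}{2}\right) = 1 - \frac{c}{2}$)
$\frac{w{\left(-14 \right)}}{8 \cdot 9 \cdot 11} = \frac{1 - -7}{8 \cdot 9 \cdot 11} = \frac{1 + 7}{72 \cdot 11} = \frac{8}{792} = 8 \cdot \frac{1}{792} = \frac{1}{99}$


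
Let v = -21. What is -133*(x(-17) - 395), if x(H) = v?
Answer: 55328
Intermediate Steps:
x(H) = -21
-133*(x(-17) - 395) = -133*(-21 - 395) = -133*(-416) = 55328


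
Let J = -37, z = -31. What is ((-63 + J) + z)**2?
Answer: 17161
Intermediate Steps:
((-63 + J) + z)**2 = ((-63 - 37) - 31)**2 = (-100 - 31)**2 = (-131)**2 = 17161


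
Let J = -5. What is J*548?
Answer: -2740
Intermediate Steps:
J*548 = -5*548 = -2740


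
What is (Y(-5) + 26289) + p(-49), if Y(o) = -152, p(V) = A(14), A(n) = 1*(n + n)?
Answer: 26165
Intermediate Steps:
A(n) = 2*n (A(n) = 1*(2*n) = 2*n)
p(V) = 28 (p(V) = 2*14 = 28)
(Y(-5) + 26289) + p(-49) = (-152 + 26289) + 28 = 26137 + 28 = 26165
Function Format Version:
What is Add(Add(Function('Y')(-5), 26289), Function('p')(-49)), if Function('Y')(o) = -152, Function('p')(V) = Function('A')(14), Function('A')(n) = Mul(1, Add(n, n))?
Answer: 26165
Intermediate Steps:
Function('A')(n) = Mul(2, n) (Function('A')(n) = Mul(1, Mul(2, n)) = Mul(2, n))
Function('p')(V) = 28 (Function('p')(V) = Mul(2, 14) = 28)
Add(Add(Function('Y')(-5), 26289), Function('p')(-49)) = Add(Add(-152, 26289), 28) = Add(26137, 28) = 26165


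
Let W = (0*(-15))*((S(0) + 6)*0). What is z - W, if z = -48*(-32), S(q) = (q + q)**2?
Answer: 1536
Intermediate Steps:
S(q) = 4*q**2 (S(q) = (2*q)**2 = 4*q**2)
W = 0 (W = (0*(-15))*((4*0**2 + 6)*0) = 0*((4*0 + 6)*0) = 0*((0 + 6)*0) = 0*(6*0) = 0*0 = 0)
z = 1536
z - W = 1536 - 1*0 = 1536 + 0 = 1536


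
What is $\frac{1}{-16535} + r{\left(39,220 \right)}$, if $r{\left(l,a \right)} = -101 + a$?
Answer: $\frac{1967664}{16535} \approx 119.0$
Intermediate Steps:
$\frac{1}{-16535} + r{\left(39,220 \right)} = \frac{1}{-16535} + \left(-101 + 220\right) = - \frac{1}{16535} + 119 = \frac{1967664}{16535}$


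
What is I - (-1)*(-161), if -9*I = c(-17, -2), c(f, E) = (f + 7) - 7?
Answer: -1432/9 ≈ -159.11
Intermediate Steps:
c(f, E) = f (c(f, E) = (7 + f) - 7 = f)
I = 17/9 (I = -⅑*(-17) = 17/9 ≈ 1.8889)
I - (-1)*(-161) = 17/9 - (-1)*(-161) = 17/9 - 1*161 = 17/9 - 161 = -1432/9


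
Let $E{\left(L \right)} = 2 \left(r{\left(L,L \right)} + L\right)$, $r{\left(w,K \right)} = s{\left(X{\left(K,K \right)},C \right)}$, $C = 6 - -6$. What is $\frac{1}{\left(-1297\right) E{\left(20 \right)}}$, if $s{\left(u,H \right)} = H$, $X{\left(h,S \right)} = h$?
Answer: $- \frac{1}{83008} \approx -1.2047 \cdot 10^{-5}$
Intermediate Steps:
$C = 12$ ($C = 6 + 6 = 12$)
$r{\left(w,K \right)} = 12$
$E{\left(L \right)} = 24 + 2 L$ ($E{\left(L \right)} = 2 \left(12 + L\right) = 24 + 2 L$)
$\frac{1}{\left(-1297\right) E{\left(20 \right)}} = \frac{1}{\left(-1297\right) \left(24 + 2 \cdot 20\right)} = \frac{1}{\left(-1297\right) \left(24 + 40\right)} = \frac{1}{\left(-1297\right) 64} = \frac{1}{-83008} = - \frac{1}{83008}$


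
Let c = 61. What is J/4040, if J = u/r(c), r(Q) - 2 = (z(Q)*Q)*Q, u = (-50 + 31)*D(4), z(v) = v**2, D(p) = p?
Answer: -19/13984301430 ≈ -1.3587e-9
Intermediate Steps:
u = -76 (u = (-50 + 31)*4 = -19*4 = -76)
r(Q) = 2 + Q**4 (r(Q) = 2 + (Q**2*Q)*Q = 2 + Q**3*Q = 2 + Q**4)
J = -76/13845843 (J = -76/(2 + 61**4) = -76/(2 + 13845841) = -76/13845843 ≈ -5.4890e-6)
J/4040 = -76/13845843/4040 = -76/13845843*1/4040 = -19/13984301430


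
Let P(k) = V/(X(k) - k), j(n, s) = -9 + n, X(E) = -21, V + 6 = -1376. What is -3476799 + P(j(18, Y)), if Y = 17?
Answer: -52151294/15 ≈ -3.4768e+6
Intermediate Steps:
V = -1382 (V = -6 - 1376 = -1382)
P(k) = -1382/(-21 - k)
-3476799 + P(j(18, Y)) = -3476799 + 1382/(21 + (-9 + 18)) = -3476799 + 1382/(21 + 9) = -3476799 + 1382/30 = -3476799 + 1382*(1/30) = -3476799 + 691/15 = -52151294/15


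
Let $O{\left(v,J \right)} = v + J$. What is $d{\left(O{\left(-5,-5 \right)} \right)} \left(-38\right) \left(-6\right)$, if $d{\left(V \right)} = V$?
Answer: $-2280$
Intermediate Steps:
$O{\left(v,J \right)} = J + v$
$d{\left(O{\left(-5,-5 \right)} \right)} \left(-38\right) \left(-6\right) = \left(-5 - 5\right) \left(-38\right) \left(-6\right) = \left(-10\right) \left(-38\right) \left(-6\right) = 380 \left(-6\right) = -2280$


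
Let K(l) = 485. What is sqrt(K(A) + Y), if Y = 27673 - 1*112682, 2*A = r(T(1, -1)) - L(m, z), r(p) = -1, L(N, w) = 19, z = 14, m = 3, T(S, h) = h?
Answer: 2*I*sqrt(21131) ≈ 290.73*I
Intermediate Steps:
A = -10 (A = (-1 - 1*19)/2 = (-1 - 19)/2 = (1/2)*(-20) = -10)
Y = -85009 (Y = 27673 - 112682 = -85009)
sqrt(K(A) + Y) = sqrt(485 - 85009) = sqrt(-84524) = 2*I*sqrt(21131)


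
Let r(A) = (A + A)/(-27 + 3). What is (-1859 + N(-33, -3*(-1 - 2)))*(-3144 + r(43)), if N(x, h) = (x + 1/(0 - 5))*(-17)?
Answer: 244491683/60 ≈ 4.0749e+6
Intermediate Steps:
r(A) = -A/12 (r(A) = (2*A)/(-24) = (2*A)*(-1/24) = -A/12)
N(x, h) = 17/5 - 17*x (N(x, h) = (x + 1/(-5))*(-17) = (x - ⅕)*(-17) = (-⅕ + x)*(-17) = 17/5 - 17*x)
(-1859 + N(-33, -3*(-1 - 2)))*(-3144 + r(43)) = (-1859 + (17/5 - 17*(-33)))*(-3144 - 1/12*43) = (-1859 + (17/5 + 561))*(-3144 - 43/12) = (-1859 + 2822/5)*(-37771/12) = -6473/5*(-37771/12) = 244491683/60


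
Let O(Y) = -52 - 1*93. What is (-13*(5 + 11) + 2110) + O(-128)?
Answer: 1757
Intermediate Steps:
O(Y) = -145 (O(Y) = -52 - 93 = -145)
(-13*(5 + 11) + 2110) + O(-128) = (-13*(5 + 11) + 2110) - 145 = (-13*16 + 2110) - 145 = (-208 + 2110) - 145 = 1902 - 145 = 1757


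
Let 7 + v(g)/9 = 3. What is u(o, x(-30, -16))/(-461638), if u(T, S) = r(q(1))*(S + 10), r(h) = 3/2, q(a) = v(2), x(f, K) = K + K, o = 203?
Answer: 33/461638 ≈ 7.1485e-5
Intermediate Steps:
v(g) = -36 (v(g) = -63 + 9*3 = -63 + 27 = -36)
x(f, K) = 2*K
q(a) = -36
r(h) = 3/2 (r(h) = 3*(½) = 3/2)
u(T, S) = 15 + 3*S/2 (u(T, S) = 3*(S + 10)/2 = 3*(10 + S)/2 = 15 + 3*S/2)
u(o, x(-30, -16))/(-461638) = (15 + 3*(2*(-16))/2)/(-461638) = (15 + (3/2)*(-32))*(-1/461638) = (15 - 48)*(-1/461638) = -33*(-1/461638) = 33/461638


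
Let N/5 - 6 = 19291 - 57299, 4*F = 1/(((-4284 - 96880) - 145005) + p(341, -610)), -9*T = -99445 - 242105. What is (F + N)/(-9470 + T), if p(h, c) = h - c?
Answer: -186375488721/27935234560 ≈ -6.6717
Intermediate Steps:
T = 37950 (T = -(-99445 - 242105)/9 = -1/9*(-341550) = 37950)
F = -1/980872 (F = 1/(4*(((-4284 - 96880) - 145005) + (341 - 1*(-610)))) = 1/(4*((-101164 - 145005) + (341 + 610))) = 1/(4*(-246169 + 951)) = (1/4)/(-245218) = (1/4)*(-1/245218) = -1/980872 ≈ -1.0195e-6)
N = -190010 (N = 30 + 5*(19291 - 57299) = 30 + 5*(-38008) = 30 - 190040 = -190010)
(F + N)/(-9470 + T) = (-1/980872 - 190010)/(-9470 + 37950) = -186375488721/980872/28480 = -186375488721/980872*1/28480 = -186375488721/27935234560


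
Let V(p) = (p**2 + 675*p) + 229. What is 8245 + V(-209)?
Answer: -88920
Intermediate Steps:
V(p) = 229 + p**2 + 675*p
8245 + V(-209) = 8245 + (229 + (-209)**2 + 675*(-209)) = 8245 + (229 + 43681 - 141075) = 8245 - 97165 = -88920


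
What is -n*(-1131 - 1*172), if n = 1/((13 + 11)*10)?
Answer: 1303/240 ≈ 5.4292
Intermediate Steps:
n = 1/240 (n = (1/10)/24 = (1/24)*(1/10) = 1/240 ≈ 0.0041667)
-n*(-1131 - 1*172) = -(-1131 - 1*172)/240 = -(-1131 - 172)/240 = -(-1303)/240 = -1*(-1303/240) = 1303/240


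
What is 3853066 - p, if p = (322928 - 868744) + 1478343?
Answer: 2920539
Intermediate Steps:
p = 932527 (p = -545816 + 1478343 = 932527)
3853066 - p = 3853066 - 1*932527 = 3853066 - 932527 = 2920539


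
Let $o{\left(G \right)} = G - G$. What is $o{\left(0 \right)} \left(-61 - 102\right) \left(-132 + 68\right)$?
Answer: $0$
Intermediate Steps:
$o{\left(G \right)} = 0$
$o{\left(0 \right)} \left(-61 - 102\right) \left(-132 + 68\right) = 0 \left(-61 - 102\right) \left(-132 + 68\right) = 0 \left(\left(-163\right) \left(-64\right)\right) = 0 \cdot 10432 = 0$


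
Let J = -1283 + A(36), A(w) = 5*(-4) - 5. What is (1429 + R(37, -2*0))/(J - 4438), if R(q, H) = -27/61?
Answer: -2563/10309 ≈ -0.24862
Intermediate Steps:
A(w) = -25 (A(w) = -20 - 5 = -25)
R(q, H) = -27/61 (R(q, H) = -27*1/61 = -27/61)
J = -1308 (J = -1283 - 25 = -1308)
(1429 + R(37, -2*0))/(J - 4438) = (1429 - 27/61)/(-1308 - 4438) = (87142/61)/(-5746) = (87142/61)*(-1/5746) = -2563/10309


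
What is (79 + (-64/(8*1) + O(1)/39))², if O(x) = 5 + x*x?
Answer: 855625/169 ≈ 5062.9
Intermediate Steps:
O(x) = 5 + x²
(79 + (-64/(8*1) + O(1)/39))² = (79 + (-64/(8*1) + (5 + 1²)/39))² = (79 + (-64/8 + (5 + 1)*(1/39)))² = (79 + (-64*⅛ + 6*(1/39)))² = (79 + (-8 + 2/13))² = (79 - 102/13)² = (925/13)² = 855625/169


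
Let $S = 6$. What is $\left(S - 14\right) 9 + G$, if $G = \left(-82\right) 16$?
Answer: $-1384$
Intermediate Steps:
$G = -1312$
$\left(S - 14\right) 9 + G = \left(6 - 14\right) 9 - 1312 = \left(-8\right) 9 - 1312 = -72 - 1312 = -1384$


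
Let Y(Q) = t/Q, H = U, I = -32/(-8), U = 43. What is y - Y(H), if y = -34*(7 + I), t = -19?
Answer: -16063/43 ≈ -373.56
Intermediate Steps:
I = 4 (I = -32*(-⅛) = 4)
H = 43
Y(Q) = -19/Q
y = -374 (y = -34*(7 + 4) = -34*11 = -374)
y - Y(H) = -374 - (-19)/43 = -374 - 1*(-19/43) = -374 + 19/43 = -16063/43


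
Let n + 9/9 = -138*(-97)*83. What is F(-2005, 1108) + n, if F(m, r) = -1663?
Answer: 1109374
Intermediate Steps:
n = 1111037 (n = -1 - 138*(-97)*83 = -1 + 13386*83 = -1 + 1111038 = 1111037)
F(-2005, 1108) + n = -1663 + 1111037 = 1109374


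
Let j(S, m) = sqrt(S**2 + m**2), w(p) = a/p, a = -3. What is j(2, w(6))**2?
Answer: 17/4 ≈ 4.2500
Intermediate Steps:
w(p) = -3/p
j(2, w(6))**2 = (sqrt(2**2 + (-3/6)**2))**2 = (sqrt(4 + (-3*1/6)**2))**2 = (sqrt(4 + (-1/2)**2))**2 = (sqrt(4 + 1/4))**2 = (sqrt(17/4))**2 = (sqrt(17)/2)**2 = 17/4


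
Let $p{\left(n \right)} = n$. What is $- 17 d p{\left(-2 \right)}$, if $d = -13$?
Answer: $-442$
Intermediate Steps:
$- 17 d p{\left(-2 \right)} = \left(-17\right) \left(-13\right) \left(-2\right) = 221 \left(-2\right) = -442$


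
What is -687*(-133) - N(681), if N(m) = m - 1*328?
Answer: 91018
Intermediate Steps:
N(m) = -328 + m (N(m) = m - 328 = -328 + m)
-687*(-133) - N(681) = -687*(-133) - (-328 + 681) = 91371 - 1*353 = 91371 - 353 = 91018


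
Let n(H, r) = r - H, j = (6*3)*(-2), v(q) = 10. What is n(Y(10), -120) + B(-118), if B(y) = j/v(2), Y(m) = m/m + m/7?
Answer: -4411/35 ≈ -126.03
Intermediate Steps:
j = -36 (j = 18*(-2) = -36)
Y(m) = 1 + m/7 (Y(m) = 1 + m*(⅐) = 1 + m/7)
B(y) = -18/5 (B(y) = -36/10 = -36*⅒ = -18/5)
n(Y(10), -120) + B(-118) = (-120 - (1 + (⅐)*10)) - 18/5 = (-120 - (1 + 10/7)) - 18/5 = (-120 - 1*17/7) - 18/5 = (-120 - 17/7) - 18/5 = -857/7 - 18/5 = -4411/35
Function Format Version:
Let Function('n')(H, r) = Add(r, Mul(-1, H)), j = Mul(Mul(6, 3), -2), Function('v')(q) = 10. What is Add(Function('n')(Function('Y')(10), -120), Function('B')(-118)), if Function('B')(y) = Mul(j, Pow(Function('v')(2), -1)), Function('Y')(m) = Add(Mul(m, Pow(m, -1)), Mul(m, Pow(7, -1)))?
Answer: Rational(-4411, 35) ≈ -126.03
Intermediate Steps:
j = -36 (j = Mul(18, -2) = -36)
Function('Y')(m) = Add(1, Mul(Rational(1, 7), m)) (Function('Y')(m) = Add(1, Mul(m, Rational(1, 7))) = Add(1, Mul(Rational(1, 7), m)))
Function('B')(y) = Rational(-18, 5) (Function('B')(y) = Mul(-36, Pow(10, -1)) = Mul(-36, Rational(1, 10)) = Rational(-18, 5))
Add(Function('n')(Function('Y')(10), -120), Function('B')(-118)) = Add(Add(-120, Mul(-1, Add(1, Mul(Rational(1, 7), 10)))), Rational(-18, 5)) = Add(Add(-120, Mul(-1, Add(1, Rational(10, 7)))), Rational(-18, 5)) = Add(Add(-120, Mul(-1, Rational(17, 7))), Rational(-18, 5)) = Add(Add(-120, Rational(-17, 7)), Rational(-18, 5)) = Add(Rational(-857, 7), Rational(-18, 5)) = Rational(-4411, 35)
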